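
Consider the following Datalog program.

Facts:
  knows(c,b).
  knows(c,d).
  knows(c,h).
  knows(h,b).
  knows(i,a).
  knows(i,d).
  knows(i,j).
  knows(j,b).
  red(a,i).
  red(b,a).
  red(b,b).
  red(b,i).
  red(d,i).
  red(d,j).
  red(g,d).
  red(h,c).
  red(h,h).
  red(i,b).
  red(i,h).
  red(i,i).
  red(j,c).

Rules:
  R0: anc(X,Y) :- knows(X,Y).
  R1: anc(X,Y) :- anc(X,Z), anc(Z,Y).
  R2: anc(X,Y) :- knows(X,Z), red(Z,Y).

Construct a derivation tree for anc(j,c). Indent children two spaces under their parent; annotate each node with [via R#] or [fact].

anc(j,c)  [via R1]
  anc(j,i)  [via R2]
    knows(j,b)  [fact]
    red(b,i)  [fact]
  anc(i,c)  [via R2]
    knows(i,j)  [fact]
    red(j,c)  [fact]

round 1: derive anc(c,b) via R0 from knows(c,b)
round 1: derive anc(c,d) via R0 from knows(c,d)
round 1: derive anc(c,h) via R0 from knows(c,h)
round 1: derive anc(h,b) via R0 from knows(h,b)
round 1: derive anc(i,a) via R0 from knows(i,a)
round 1: derive anc(i,d) via R0 from knows(i,d)
round 1: derive anc(i,j) via R0 from knows(i,j)
round 1: derive anc(j,b) via R0 from knows(j,b)
round 1: derive anc(c,a) via R2 from knows(c,b), red(b,a)
round 1: derive anc(c,c) via R2 from knows(c,h), red(h,c)
round 1: derive anc(c,i) via R2 from knows(c,b), red(b,i)
round 1: derive anc(c,j) via R2 from knows(c,d), red(d,j)
round 1: derive anc(h,a) via R2 from knows(h,b), red(b,a)
round 1: derive anc(h,i) via R2 from knows(h,b), red(b,i)
round 1: derive anc(i,c) via R2 from knows(i,j), red(j,c)
round 1: derive anc(i,i) via R2 from knows(i,a), red(a,i)
round 1: derive anc(j,a) via R2 from knows(j,b), red(b,a)
round 1: derive anc(j,i) via R2 from knows(j,b), red(b,i)
round 2: derive anc(h,c) via R1 from anc(h,i), anc(i,c)
round 2: derive anc(h,d) via R1 from anc(h,i), anc(i,d)
round 2: derive anc(h,j) via R1 from anc(h,i), anc(i,j)
round 2: derive anc(i,b) via R1 from anc(i,c), anc(c,b)
round 2: derive anc(i,h) via R1 from anc(i,c), anc(c,h)
round 2: derive anc(j,c) via R1 from anc(j,i), anc(i,c)
round 2: derive anc(j,d) via R1 from anc(j,i), anc(i,d)
round 2: derive anc(j,j) via R1 from anc(j,i), anc(i,j)
round 3: derive anc(h,h) via R1 from anc(h,c), anc(c,h)
round 3: derive anc(j,h) via R1 from anc(j,c), anc(c,h)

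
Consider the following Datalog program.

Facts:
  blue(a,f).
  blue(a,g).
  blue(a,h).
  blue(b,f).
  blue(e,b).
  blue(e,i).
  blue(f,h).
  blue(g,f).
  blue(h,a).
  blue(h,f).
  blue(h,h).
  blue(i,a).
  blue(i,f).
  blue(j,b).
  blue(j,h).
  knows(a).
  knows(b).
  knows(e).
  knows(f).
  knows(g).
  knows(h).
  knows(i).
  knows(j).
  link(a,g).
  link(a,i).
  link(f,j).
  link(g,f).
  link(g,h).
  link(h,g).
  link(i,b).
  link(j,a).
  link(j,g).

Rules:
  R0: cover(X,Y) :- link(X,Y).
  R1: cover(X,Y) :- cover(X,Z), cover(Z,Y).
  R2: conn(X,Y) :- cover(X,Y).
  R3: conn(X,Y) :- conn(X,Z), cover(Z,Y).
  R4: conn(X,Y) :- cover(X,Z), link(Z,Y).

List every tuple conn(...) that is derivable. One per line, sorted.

round 1: derive cover(a,g) via R0 from link(a,g)
round 1: derive cover(a,i) via R0 from link(a,i)
round 1: derive cover(f,j) via R0 from link(f,j)
round 1: derive cover(g,f) via R0 from link(g,f)
round 1: derive cover(g,h) via R0 from link(g,h)
round 1: derive cover(h,g) via R0 from link(h,g)
round 1: derive cover(i,b) via R0 from link(i,b)
round 1: derive cover(j,a) via R0 from link(j,a)
round 1: derive cover(j,g) via R0 from link(j,g)
round 2: derive cover(a,b) via R1 from cover(a,i), cover(i,b)
round 2: derive cover(a,f) via R1 from cover(a,g), cover(g,f)
round 2: derive cover(a,h) via R1 from cover(a,g), cover(g,h)
round 2: derive cover(f,a) via R1 from cover(f,j), cover(j,a)
round 2: derive cover(f,g) via R1 from cover(f,j), cover(j,g)
round 2: derive cover(g,g) via R1 from cover(g,h), cover(h,g)
round 2: derive cover(g,j) via R1 from cover(g,f), cover(f,j)
round 2: derive cover(h,f) via R1 from cover(h,g), cover(g,f)
round 2: derive cover(h,h) via R1 from cover(h,g), cover(g,h)
round 2: derive cover(j,f) via R1 from cover(j,g), cover(g,f)
round 2: derive cover(j,h) via R1 from cover(j,g), cover(g,h)
round 2: derive cover(j,i) via R1 from cover(j,a), cover(a,i)
round 2: derive conn(a,g) via R2 from cover(a,g)
round 2: derive conn(a,i) via R2 from cover(a,i)
round 2: derive conn(f,j) via R2 from cover(f,j)
round 2: derive conn(g,f) via R2 from cover(g,f)
round 2: derive conn(g,h) via R2 from cover(g,h)
round 2: derive conn(h,g) via R2 from cover(h,g)
round 2: derive conn(i,b) via R2 from cover(i,b)
round 2: derive conn(j,a) via R2 from cover(j,a)
round 2: derive conn(j,g) via R2 from cover(j,g)
round 2: derive conn(a,b) via R4 from cover(a,i), link(i,b)
round 2: derive conn(a,f) via R4 from cover(a,g), link(g,f)
round 2: derive conn(a,h) via R4 from cover(a,g), link(g,h)
round 2: derive conn(f,a) via R4 from cover(f,j), link(j,a)
round 2: derive conn(f,g) via R4 from cover(f,j), link(j,g)
round 2: derive conn(g,g) via R4 from cover(g,h), link(h,g)
round 2: derive conn(g,j) via R4 from cover(g,f), link(f,j)
round 2: derive conn(h,f) via R4 from cover(h,g), link(g,f)
round 2: derive conn(h,h) via R4 from cover(h,g), link(g,h)
round 2: derive conn(j,f) via R4 from cover(j,g), link(g,f)
round 2: derive conn(j,h) via R4 from cover(j,g), link(g,h)
round 2: derive conn(j,i) via R4 from cover(j,a), link(a,i)
round 3: derive cover(a,a) via R1 from cover(a,f), cover(f,a)
round 3: derive cover(a,j) via R1 from cover(a,f), cover(f,j)
round 3: derive cover(f,b) via R1 from cover(f,a), cover(a,b)
round 3: derive cover(f,f) via R1 from cover(f,a), cover(a,f)
round 3: derive cover(f,h) via R1 from cover(f,a), cover(a,h)
round 3: derive cover(f,i) via R1 from cover(f,a), cover(a,i)
round 3: derive cover(g,a) via R1 from cover(g,f), cover(f,a)
round 3: derive cover(g,i) via R1 from cover(g,j), cover(j,i)
round 3: derive cover(h,a) via R1 from cover(h,f), cover(f,a)
round 3: derive cover(h,j) via R1 from cover(h,f), cover(f,j)
round 3: derive cover(j,b) via R1 from cover(j,a), cover(a,b)
round 3: derive cover(j,j) via R1 from cover(j,f), cover(f,j)
round 3: derive conn(a,a) via R3 from conn(a,f), cover(f,a)
round 3: derive conn(a,j) via R3 from conn(a,f), cover(f,j)
round 3: derive conn(f,b) via R3 from conn(f,a), cover(a,b)
round 3: derive conn(f,f) via R3 from conn(f,a), cover(a,f)
round 3: derive conn(f,h) via R3 from conn(f,a), cover(a,h)
round 3: derive conn(f,i) via R3 from conn(f,a), cover(a,i)
round 3: derive conn(g,a) via R3 from conn(g,f), cover(f,a)
round 3: derive conn(g,i) via R3 from conn(g,j), cover(j,i)
round 3: derive conn(h,a) via R3 from conn(h,f), cover(f,a)
round 3: derive conn(h,j) via R3 from conn(h,f), cover(f,j)
round 3: derive conn(j,b) via R3 from conn(j,a), cover(a,b)
round 3: derive conn(j,j) via R3 from conn(j,f), cover(f,j)
round 4: derive cover(g,b) via R1 from cover(g,a), cover(a,b)
round 4: derive cover(h,b) via R1 from cover(h,a), cover(a,b)
round 4: derive cover(h,i) via R1 from cover(h,a), cover(a,i)
round 4: derive conn(g,b) via R3 from conn(g,a), cover(a,b)
round 4: derive conn(h,b) via R3 from conn(h,a), cover(a,b)
round 4: derive conn(h,i) via R3 from conn(h,a), cover(a,i)

conn(a,a)
conn(a,b)
conn(a,f)
conn(a,g)
conn(a,h)
conn(a,i)
conn(a,j)
conn(f,a)
conn(f,b)
conn(f,f)
conn(f,g)
conn(f,h)
conn(f,i)
conn(f,j)
conn(g,a)
conn(g,b)
conn(g,f)
conn(g,g)
conn(g,h)
conn(g,i)
conn(g,j)
conn(h,a)
conn(h,b)
conn(h,f)
conn(h,g)
conn(h,h)
conn(h,i)
conn(h,j)
conn(i,b)
conn(j,a)
conn(j,b)
conn(j,f)
conn(j,g)
conn(j,h)
conn(j,i)
conn(j,j)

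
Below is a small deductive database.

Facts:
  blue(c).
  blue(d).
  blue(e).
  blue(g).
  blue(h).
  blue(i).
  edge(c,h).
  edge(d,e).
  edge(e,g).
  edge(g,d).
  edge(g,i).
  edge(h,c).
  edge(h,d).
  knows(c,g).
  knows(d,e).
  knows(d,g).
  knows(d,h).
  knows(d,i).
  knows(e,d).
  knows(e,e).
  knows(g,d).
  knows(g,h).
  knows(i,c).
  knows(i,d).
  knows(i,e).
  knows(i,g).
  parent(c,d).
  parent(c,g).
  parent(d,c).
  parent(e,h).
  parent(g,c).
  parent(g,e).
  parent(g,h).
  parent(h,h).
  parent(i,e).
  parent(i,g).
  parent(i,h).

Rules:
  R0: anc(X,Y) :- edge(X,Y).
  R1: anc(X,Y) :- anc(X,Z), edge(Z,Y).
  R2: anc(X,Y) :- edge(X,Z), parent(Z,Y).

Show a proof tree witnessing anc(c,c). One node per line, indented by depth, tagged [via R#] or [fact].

anc(c,c)  [via R1]
  anc(c,h)  [via R0]
    edge(c,h)  [fact]
  edge(h,c)  [fact]

round 1: derive anc(c,h) via R0 from edge(c,h)
round 1: derive anc(d,e) via R0 from edge(d,e)
round 1: derive anc(e,g) via R0 from edge(e,g)
round 1: derive anc(g,d) via R0 from edge(g,d)
round 1: derive anc(g,i) via R0 from edge(g,i)
round 1: derive anc(h,c) via R0 from edge(h,c)
round 1: derive anc(h,d) via R0 from edge(h,d)
round 1: derive anc(d,h) via R2 from edge(d,e), parent(e,h)
round 1: derive anc(e,c) via R2 from edge(e,g), parent(g,c)
round 1: derive anc(e,e) via R2 from edge(e,g), parent(g,e)
round 1: derive anc(e,h) via R2 from edge(e,g), parent(g,h)
round 1: derive anc(g,c) via R2 from edge(g,d), parent(d,c)
round 1: derive anc(g,e) via R2 from edge(g,i), parent(i,e)
round 1: derive anc(g,g) via R2 from edge(g,i), parent(i,g)
round 1: derive anc(g,h) via R2 from edge(g,i), parent(i,h)
round 1: derive anc(h,g) via R2 from edge(h,c), parent(c,g)
round 2: derive anc(c,c) via R1 from anc(c,h), edge(h,c)
round 2: derive anc(c,d) via R1 from anc(c,h), edge(h,d)
round 2: derive anc(d,c) via R1 from anc(d,h), edge(h,c)
round 2: derive anc(d,d) via R1 from anc(d,h), edge(h,d)
round 2: derive anc(d,g) via R1 from anc(d,e), edge(e,g)
round 2: derive anc(e,d) via R1 from anc(e,g), edge(g,d)
round 2: derive anc(e,i) via R1 from anc(e,g), edge(g,i)
round 2: derive anc(h,e) via R1 from anc(h,d), edge(d,e)
round 2: derive anc(h,h) via R1 from anc(h,c), edge(c,h)
round 2: derive anc(h,i) via R1 from anc(h,g), edge(g,i)
round 3: derive anc(c,e) via R1 from anc(c,d), edge(d,e)
round 3: derive anc(d,i) via R1 from anc(d,g), edge(g,i)
round 4: derive anc(c,g) via R1 from anc(c,e), edge(e,g)
round 5: derive anc(c,i) via R1 from anc(c,g), edge(g,i)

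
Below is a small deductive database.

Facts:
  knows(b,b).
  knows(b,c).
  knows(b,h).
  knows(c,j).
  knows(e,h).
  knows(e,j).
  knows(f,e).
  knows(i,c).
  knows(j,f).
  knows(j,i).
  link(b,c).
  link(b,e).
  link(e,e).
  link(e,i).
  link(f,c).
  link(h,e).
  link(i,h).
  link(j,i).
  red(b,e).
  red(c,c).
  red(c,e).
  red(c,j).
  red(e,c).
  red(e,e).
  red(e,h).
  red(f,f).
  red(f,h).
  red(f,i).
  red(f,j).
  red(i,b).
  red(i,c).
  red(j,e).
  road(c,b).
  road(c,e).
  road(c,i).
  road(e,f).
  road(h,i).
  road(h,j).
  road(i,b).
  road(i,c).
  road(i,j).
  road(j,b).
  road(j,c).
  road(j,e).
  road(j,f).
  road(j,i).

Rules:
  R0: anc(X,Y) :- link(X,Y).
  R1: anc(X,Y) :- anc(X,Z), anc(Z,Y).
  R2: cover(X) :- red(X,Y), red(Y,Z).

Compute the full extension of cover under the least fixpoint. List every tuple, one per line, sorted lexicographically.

round 1: derive cover(b) via R2 from red(b,e), red(e,c)
round 1: derive cover(c) via R2 from red(c,c), red(c,c)
round 1: derive cover(e) via R2 from red(e,c), red(c,c)
round 1: derive cover(f) via R2 from red(f,f), red(f,f)
round 1: derive cover(i) via R2 from red(i,b), red(b,e)
round 1: derive cover(j) via R2 from red(j,e), red(e,c)

cover(b)
cover(c)
cover(e)
cover(f)
cover(i)
cover(j)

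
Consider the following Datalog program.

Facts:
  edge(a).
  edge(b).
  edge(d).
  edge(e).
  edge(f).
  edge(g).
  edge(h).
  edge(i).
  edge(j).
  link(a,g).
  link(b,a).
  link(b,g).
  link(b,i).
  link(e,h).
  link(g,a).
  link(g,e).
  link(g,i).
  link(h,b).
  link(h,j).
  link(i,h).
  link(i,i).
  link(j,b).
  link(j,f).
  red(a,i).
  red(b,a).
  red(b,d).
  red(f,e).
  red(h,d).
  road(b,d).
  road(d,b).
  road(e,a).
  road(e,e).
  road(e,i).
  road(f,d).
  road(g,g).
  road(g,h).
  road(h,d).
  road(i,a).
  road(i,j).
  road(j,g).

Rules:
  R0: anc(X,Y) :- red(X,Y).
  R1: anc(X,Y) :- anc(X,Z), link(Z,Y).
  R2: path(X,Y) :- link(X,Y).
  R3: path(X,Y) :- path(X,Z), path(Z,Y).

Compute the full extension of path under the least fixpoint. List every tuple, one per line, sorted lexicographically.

round 1: derive path(a,g) via R2 from link(a,g)
round 1: derive path(b,a) via R2 from link(b,a)
round 1: derive path(b,g) via R2 from link(b,g)
round 1: derive path(b,i) via R2 from link(b,i)
round 1: derive path(e,h) via R2 from link(e,h)
round 1: derive path(g,a) via R2 from link(g,a)
round 1: derive path(g,e) via R2 from link(g,e)
round 1: derive path(g,i) via R2 from link(g,i)
round 1: derive path(h,b) via R2 from link(h,b)
round 1: derive path(h,j) via R2 from link(h,j)
round 1: derive path(i,h) via R2 from link(i,h)
round 1: derive path(i,i) via R2 from link(i,i)
round 1: derive path(j,b) via R2 from link(j,b)
round 1: derive path(j,f) via R2 from link(j,f)
round 2: derive path(a,a) via R3 from path(a,g), path(g,a)
round 2: derive path(a,e) via R3 from path(a,g), path(g,e)
round 2: derive path(a,i) via R3 from path(a,g), path(g,i)
round 2: derive path(b,e) via R3 from path(b,g), path(g,e)
round 2: derive path(b,h) via R3 from path(b,i), path(i,h)
round 2: derive path(e,b) via R3 from path(e,h), path(h,b)
round 2: derive path(e,j) via R3 from path(e,h), path(h,j)
round 2: derive path(g,g) via R3 from path(g,a), path(a,g)
round 2: derive path(g,h) via R3 from path(g,e), path(e,h)
round 2: derive path(h,a) via R3 from path(h,b), path(b,a)
round 2: derive path(h,f) via R3 from path(h,j), path(j,f)
round 2: derive path(h,g) via R3 from path(h,b), path(b,g)
round 2: derive path(h,i) via R3 from path(h,b), path(b,i)
round 2: derive path(i,b) via R3 from path(i,h), path(h,b)
round 2: derive path(i,j) via R3 from path(i,h), path(h,j)
round 2: derive path(j,a) via R3 from path(j,b), path(b,a)
round 2: derive path(j,g) via R3 from path(j,b), path(b,g)
round 2: derive path(j,i) via R3 from path(j,b), path(b,i)
round 3: derive path(a,b) via R3 from path(a,e), path(e,b)
round 3: derive path(a,h) via R3 from path(a,e), path(e,h)
round 3: derive path(a,j) via R3 from path(a,e), path(e,j)
round 3: derive path(b,b) via R3 from path(b,e), path(e,b)
round 3: derive path(b,f) via R3 from path(b,h), path(h,f)
round 3: derive path(b,j) via R3 from path(b,e), path(e,j)
round 3: derive path(e,a) via R3 from path(e,b), path(b,a)
round 3: derive path(e,e) via R3 from path(e,b), path(b,e)
round 3: derive path(e,f) via R3 from path(e,h), path(h,f)
round 3: derive path(e,g) via R3 from path(e,b), path(b,g)
round 3: derive path(e,i) via R3 from path(e,b), path(b,i)
round 3: derive path(g,b) via R3 from path(g,e), path(e,b)
round 3: derive path(g,f) via R3 from path(g,h), path(h,f)
round 3: derive path(g,j) via R3 from path(g,e), path(e,j)
round 3: derive path(h,e) via R3 from path(h,a), path(a,e)
round 3: derive path(h,h) via R3 from path(h,b), path(b,h)
round 3: derive path(i,a) via R3 from path(i,b), path(b,a)
round 3: derive path(i,e) via R3 from path(i,b), path(b,e)
round 3: derive path(i,f) via R3 from path(i,h), path(h,f)
round 3: derive path(i,g) via R3 from path(i,b), path(b,g)
round 3: derive path(j,e) via R3 from path(j,a), path(a,e)
round 3: derive path(j,h) via R3 from path(j,b), path(b,h)
round 3: derive path(j,j) via R3 from path(j,i), path(i,j)
round 4: derive path(a,f) via R3 from path(a,b), path(b,f)

path(a,a)
path(a,b)
path(a,e)
path(a,f)
path(a,g)
path(a,h)
path(a,i)
path(a,j)
path(b,a)
path(b,b)
path(b,e)
path(b,f)
path(b,g)
path(b,h)
path(b,i)
path(b,j)
path(e,a)
path(e,b)
path(e,e)
path(e,f)
path(e,g)
path(e,h)
path(e,i)
path(e,j)
path(g,a)
path(g,b)
path(g,e)
path(g,f)
path(g,g)
path(g,h)
path(g,i)
path(g,j)
path(h,a)
path(h,b)
path(h,e)
path(h,f)
path(h,g)
path(h,h)
path(h,i)
path(h,j)
path(i,a)
path(i,b)
path(i,e)
path(i,f)
path(i,g)
path(i,h)
path(i,i)
path(i,j)
path(j,a)
path(j,b)
path(j,e)
path(j,f)
path(j,g)
path(j,h)
path(j,i)
path(j,j)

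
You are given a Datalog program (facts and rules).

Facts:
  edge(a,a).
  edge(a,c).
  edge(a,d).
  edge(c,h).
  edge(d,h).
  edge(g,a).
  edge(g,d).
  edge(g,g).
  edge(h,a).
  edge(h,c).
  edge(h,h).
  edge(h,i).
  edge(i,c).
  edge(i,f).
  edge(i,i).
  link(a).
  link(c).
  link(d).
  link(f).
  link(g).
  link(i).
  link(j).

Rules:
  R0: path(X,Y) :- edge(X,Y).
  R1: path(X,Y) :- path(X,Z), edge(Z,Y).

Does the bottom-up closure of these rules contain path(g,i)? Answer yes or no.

round 1: derive path(a,a) via R0 from edge(a,a)
round 1: derive path(a,c) via R0 from edge(a,c)
round 1: derive path(a,d) via R0 from edge(a,d)
round 1: derive path(c,h) via R0 from edge(c,h)
round 1: derive path(d,h) via R0 from edge(d,h)
round 1: derive path(g,a) via R0 from edge(g,a)
round 1: derive path(g,d) via R0 from edge(g,d)
round 1: derive path(g,g) via R0 from edge(g,g)
round 1: derive path(h,a) via R0 from edge(h,a)
round 1: derive path(h,c) via R0 from edge(h,c)
round 1: derive path(h,h) via R0 from edge(h,h)
round 1: derive path(h,i) via R0 from edge(h,i)
round 1: derive path(i,c) via R0 from edge(i,c)
round 1: derive path(i,f) via R0 from edge(i,f)
round 1: derive path(i,i) via R0 from edge(i,i)
round 2: derive path(a,h) via R1 from path(a,c), edge(c,h)
round 2: derive path(c,a) via R1 from path(c,h), edge(h,a)
round 2: derive path(c,c) via R1 from path(c,h), edge(h,c)
round 2: derive path(c,i) via R1 from path(c,h), edge(h,i)
round 2: derive path(d,a) via R1 from path(d,h), edge(h,a)
round 2: derive path(d,c) via R1 from path(d,h), edge(h,c)
round 2: derive path(d,i) via R1 from path(d,h), edge(h,i)
round 2: derive path(g,c) via R1 from path(g,a), edge(a,c)
round 2: derive path(g,h) via R1 from path(g,d), edge(d,h)
round 2: derive path(h,d) via R1 from path(h,a), edge(a,d)
round 2: derive path(h,f) via R1 from path(h,i), edge(i,f)
round 2: derive path(i,h) via R1 from path(i,c), edge(c,h)
round 3: derive path(a,i) via R1 from path(a,h), edge(h,i)
round 3: derive path(c,d) via R1 from path(c,a), edge(a,d)
round 3: derive path(c,f) via R1 from path(c,i), edge(i,f)
round 3: derive path(d,d) via R1 from path(d,a), edge(a,d)
round 3: derive path(d,f) via R1 from path(d,i), edge(i,f)
round 3: derive path(g,i) via R1 from path(g,h), edge(h,i)
round 3: derive path(i,a) via R1 from path(i,h), edge(h,a)
round 4: derive path(a,f) via R1 from path(a,i), edge(i,f)
round 4: derive path(g,f) via R1 from path(g,i), edge(i,f)
round 4: derive path(i,d) via R1 from path(i,a), edge(a,d)

yes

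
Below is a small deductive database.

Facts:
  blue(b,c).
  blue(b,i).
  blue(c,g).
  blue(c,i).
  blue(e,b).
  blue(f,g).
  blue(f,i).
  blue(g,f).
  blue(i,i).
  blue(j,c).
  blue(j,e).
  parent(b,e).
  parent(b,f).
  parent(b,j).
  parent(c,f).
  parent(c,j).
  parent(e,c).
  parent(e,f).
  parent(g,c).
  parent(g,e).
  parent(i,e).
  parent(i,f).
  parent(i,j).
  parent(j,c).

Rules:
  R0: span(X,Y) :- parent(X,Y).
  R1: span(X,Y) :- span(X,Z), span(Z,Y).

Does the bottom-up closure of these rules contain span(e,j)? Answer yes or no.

round 1: derive span(b,e) via R0 from parent(b,e)
round 1: derive span(b,f) via R0 from parent(b,f)
round 1: derive span(b,j) via R0 from parent(b,j)
round 1: derive span(c,f) via R0 from parent(c,f)
round 1: derive span(c,j) via R0 from parent(c,j)
round 1: derive span(e,c) via R0 from parent(e,c)
round 1: derive span(e,f) via R0 from parent(e,f)
round 1: derive span(g,c) via R0 from parent(g,c)
round 1: derive span(g,e) via R0 from parent(g,e)
round 1: derive span(i,e) via R0 from parent(i,e)
round 1: derive span(i,f) via R0 from parent(i,f)
round 1: derive span(i,j) via R0 from parent(i,j)
round 1: derive span(j,c) via R0 from parent(j,c)
round 2: derive span(b,c) via R1 from span(b,e), span(e,c)
round 2: derive span(c,c) via R1 from span(c,j), span(j,c)
round 2: derive span(e,j) via R1 from span(e,c), span(c,j)
round 2: derive span(g,f) via R1 from span(g,c), span(c,f)
round 2: derive span(g,j) via R1 from span(g,c), span(c,j)
round 2: derive span(i,c) via R1 from span(i,e), span(e,c)
round 2: derive span(j,f) via R1 from span(j,c), span(c,f)
round 2: derive span(j,j) via R1 from span(j,c), span(c,j)

yes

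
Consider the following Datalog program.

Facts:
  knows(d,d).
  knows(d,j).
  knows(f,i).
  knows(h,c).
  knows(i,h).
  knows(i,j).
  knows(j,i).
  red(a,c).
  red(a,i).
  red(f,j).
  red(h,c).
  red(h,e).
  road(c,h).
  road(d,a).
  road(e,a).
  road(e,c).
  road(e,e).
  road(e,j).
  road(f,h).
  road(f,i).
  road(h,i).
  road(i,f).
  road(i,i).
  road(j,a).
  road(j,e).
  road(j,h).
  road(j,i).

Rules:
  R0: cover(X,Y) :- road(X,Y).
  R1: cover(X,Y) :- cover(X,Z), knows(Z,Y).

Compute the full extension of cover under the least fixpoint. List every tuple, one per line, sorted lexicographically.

round 1: derive cover(c,h) via R0 from road(c,h)
round 1: derive cover(d,a) via R0 from road(d,a)
round 1: derive cover(e,a) via R0 from road(e,a)
round 1: derive cover(e,c) via R0 from road(e,c)
round 1: derive cover(e,e) via R0 from road(e,e)
round 1: derive cover(e,j) via R0 from road(e,j)
round 1: derive cover(f,h) via R0 from road(f,h)
round 1: derive cover(f,i) via R0 from road(f,i)
round 1: derive cover(h,i) via R0 from road(h,i)
round 1: derive cover(i,f) via R0 from road(i,f)
round 1: derive cover(i,i) via R0 from road(i,i)
round 1: derive cover(j,a) via R0 from road(j,a)
round 1: derive cover(j,e) via R0 from road(j,e)
round 1: derive cover(j,h) via R0 from road(j,h)
round 1: derive cover(j,i) via R0 from road(j,i)
round 2: derive cover(c,c) via R1 from cover(c,h), knows(h,c)
round 2: derive cover(e,i) via R1 from cover(e,j), knows(j,i)
round 2: derive cover(f,c) via R1 from cover(f,h), knows(h,c)
round 2: derive cover(f,j) via R1 from cover(f,i), knows(i,j)
round 2: derive cover(h,h) via R1 from cover(h,i), knows(i,h)
round 2: derive cover(h,j) via R1 from cover(h,i), knows(i,j)
round 2: derive cover(i,h) via R1 from cover(i,i), knows(i,h)
round 2: derive cover(i,j) via R1 from cover(i,i), knows(i,j)
round 2: derive cover(j,c) via R1 from cover(j,h), knows(h,c)
round 2: derive cover(j,j) via R1 from cover(j,i), knows(i,j)
round 3: derive cover(e,h) via R1 from cover(e,i), knows(i,h)
round 3: derive cover(h,c) via R1 from cover(h,h), knows(h,c)
round 3: derive cover(i,c) via R1 from cover(i,h), knows(h,c)

cover(c,c)
cover(c,h)
cover(d,a)
cover(e,a)
cover(e,c)
cover(e,e)
cover(e,h)
cover(e,i)
cover(e,j)
cover(f,c)
cover(f,h)
cover(f,i)
cover(f,j)
cover(h,c)
cover(h,h)
cover(h,i)
cover(h,j)
cover(i,c)
cover(i,f)
cover(i,h)
cover(i,i)
cover(i,j)
cover(j,a)
cover(j,c)
cover(j,e)
cover(j,h)
cover(j,i)
cover(j,j)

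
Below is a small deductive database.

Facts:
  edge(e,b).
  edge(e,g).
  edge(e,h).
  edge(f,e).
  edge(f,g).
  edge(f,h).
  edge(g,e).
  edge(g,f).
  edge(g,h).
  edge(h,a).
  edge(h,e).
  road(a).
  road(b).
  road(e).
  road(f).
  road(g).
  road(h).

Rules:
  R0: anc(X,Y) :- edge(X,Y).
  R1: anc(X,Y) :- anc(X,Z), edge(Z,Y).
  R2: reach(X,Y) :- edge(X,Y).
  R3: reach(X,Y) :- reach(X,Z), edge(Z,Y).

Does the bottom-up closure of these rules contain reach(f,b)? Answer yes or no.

round 1: derive reach(e,b) via R2 from edge(e,b)
round 1: derive reach(e,g) via R2 from edge(e,g)
round 1: derive reach(e,h) via R2 from edge(e,h)
round 1: derive reach(f,e) via R2 from edge(f,e)
round 1: derive reach(f,g) via R2 from edge(f,g)
round 1: derive reach(f,h) via R2 from edge(f,h)
round 1: derive reach(g,e) via R2 from edge(g,e)
round 1: derive reach(g,f) via R2 from edge(g,f)
round 1: derive reach(g,h) via R2 from edge(g,h)
round 1: derive reach(h,a) via R2 from edge(h,a)
round 1: derive reach(h,e) via R2 from edge(h,e)
round 2: derive reach(e,a) via R3 from reach(e,h), edge(h,a)
round 2: derive reach(e,e) via R3 from reach(e,g), edge(g,e)
round 2: derive reach(e,f) via R3 from reach(e,g), edge(g,f)
round 2: derive reach(f,a) via R3 from reach(f,h), edge(h,a)
round 2: derive reach(f,b) via R3 from reach(f,e), edge(e,b)
round 2: derive reach(f,f) via R3 from reach(f,g), edge(g,f)
round 2: derive reach(g,a) via R3 from reach(g,h), edge(h,a)
round 2: derive reach(g,b) via R3 from reach(g,e), edge(e,b)
round 2: derive reach(g,g) via R3 from reach(g,e), edge(e,g)
round 2: derive reach(h,b) via R3 from reach(h,e), edge(e,b)
round 2: derive reach(h,g) via R3 from reach(h,e), edge(e,g)
round 2: derive reach(h,h) via R3 from reach(h,e), edge(e,h)
round 3: derive reach(h,f) via R3 from reach(h,g), edge(g,f)

yes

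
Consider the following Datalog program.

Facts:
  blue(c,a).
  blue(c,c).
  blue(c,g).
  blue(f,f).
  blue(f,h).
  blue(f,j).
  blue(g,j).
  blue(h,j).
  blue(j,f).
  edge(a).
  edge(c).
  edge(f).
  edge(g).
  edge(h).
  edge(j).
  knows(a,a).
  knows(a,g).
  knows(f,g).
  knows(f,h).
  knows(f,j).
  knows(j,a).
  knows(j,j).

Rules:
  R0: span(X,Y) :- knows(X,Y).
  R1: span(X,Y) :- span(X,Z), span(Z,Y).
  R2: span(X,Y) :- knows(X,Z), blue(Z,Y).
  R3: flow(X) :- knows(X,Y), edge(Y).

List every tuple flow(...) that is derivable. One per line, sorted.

flow(a)
flow(f)
flow(j)

round 1: derive flow(a) via R3 from knows(a,a), edge(a)
round 1: derive flow(f) via R3 from knows(f,g), edge(g)
round 1: derive flow(j) via R3 from knows(j,a), edge(a)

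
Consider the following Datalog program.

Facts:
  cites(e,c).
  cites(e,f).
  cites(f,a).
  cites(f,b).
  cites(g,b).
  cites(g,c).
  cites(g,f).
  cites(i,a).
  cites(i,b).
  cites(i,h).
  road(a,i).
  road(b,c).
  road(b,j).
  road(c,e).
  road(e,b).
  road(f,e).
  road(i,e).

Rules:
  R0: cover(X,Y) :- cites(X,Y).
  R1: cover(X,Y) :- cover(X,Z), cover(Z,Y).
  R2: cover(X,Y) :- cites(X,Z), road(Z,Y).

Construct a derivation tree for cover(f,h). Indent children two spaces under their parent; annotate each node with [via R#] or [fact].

round 1: derive cover(e,c) via R0 from cites(e,c)
round 1: derive cover(e,f) via R0 from cites(e,f)
round 1: derive cover(f,a) via R0 from cites(f,a)
round 1: derive cover(f,b) via R0 from cites(f,b)
round 1: derive cover(g,b) via R0 from cites(g,b)
round 1: derive cover(g,c) via R0 from cites(g,c)
round 1: derive cover(g,f) via R0 from cites(g,f)
round 1: derive cover(i,a) via R0 from cites(i,a)
round 1: derive cover(i,b) via R0 from cites(i,b)
round 1: derive cover(i,h) via R0 from cites(i,h)
round 1: derive cover(e,e) via R2 from cites(e,c), road(c,e)
round 1: derive cover(f,c) via R2 from cites(f,b), road(b,c)
round 1: derive cover(f,i) via R2 from cites(f,a), road(a,i)
round 1: derive cover(f,j) via R2 from cites(f,b), road(b,j)
round 1: derive cover(g,e) via R2 from cites(g,c), road(c,e)
round 1: derive cover(g,j) via R2 from cites(g,b), road(b,j)
round 1: derive cover(i,c) via R2 from cites(i,b), road(b,c)
round 1: derive cover(i,i) via R2 from cites(i,a), road(a,i)
round 1: derive cover(i,j) via R2 from cites(i,b), road(b,j)
round 2: derive cover(e,a) via R1 from cover(e,f), cover(f,a)
round 2: derive cover(e,b) via R1 from cover(e,f), cover(f,b)
round 2: derive cover(e,i) via R1 from cover(e,f), cover(f,i)
round 2: derive cover(e,j) via R1 from cover(e,f), cover(f,j)
round 2: derive cover(f,h) via R1 from cover(f,i), cover(i,h)
round 2: derive cover(g,a) via R1 from cover(g,f), cover(f,a)
round 2: derive cover(g,i) via R1 from cover(g,f), cover(f,i)
round 3: derive cover(e,h) via R1 from cover(e,f), cover(f,h)
round 3: derive cover(g,h) via R1 from cover(g,f), cover(f,h)

cover(f,h)  [via R1]
  cover(f,i)  [via R2]
    cites(f,a)  [fact]
    road(a,i)  [fact]
  cover(i,h)  [via R0]
    cites(i,h)  [fact]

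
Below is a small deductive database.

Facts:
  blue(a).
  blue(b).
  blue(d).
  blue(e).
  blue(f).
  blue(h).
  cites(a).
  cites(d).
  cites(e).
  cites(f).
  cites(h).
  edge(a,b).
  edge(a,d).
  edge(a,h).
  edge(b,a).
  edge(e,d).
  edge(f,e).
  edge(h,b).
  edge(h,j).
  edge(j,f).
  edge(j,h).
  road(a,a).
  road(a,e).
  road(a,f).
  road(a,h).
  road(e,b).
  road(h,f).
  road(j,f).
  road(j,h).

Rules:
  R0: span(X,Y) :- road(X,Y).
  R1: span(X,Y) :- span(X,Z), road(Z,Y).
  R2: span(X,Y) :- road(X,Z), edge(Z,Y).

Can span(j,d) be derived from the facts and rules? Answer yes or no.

no

round 1: derive span(a,a) via R0 from road(a,a)
round 1: derive span(a,e) via R0 from road(a,e)
round 1: derive span(a,f) via R0 from road(a,f)
round 1: derive span(a,h) via R0 from road(a,h)
round 1: derive span(e,b) via R0 from road(e,b)
round 1: derive span(h,f) via R0 from road(h,f)
round 1: derive span(j,f) via R0 from road(j,f)
round 1: derive span(j,h) via R0 from road(j,h)
round 1: derive span(a,b) via R2 from road(a,a), edge(a,b)
round 1: derive span(a,d) via R2 from road(a,a), edge(a,d)
round 1: derive span(a,j) via R2 from road(a,h), edge(h,j)
round 1: derive span(e,a) via R2 from road(e,b), edge(b,a)
round 1: derive span(h,e) via R2 from road(h,f), edge(f,e)
round 1: derive span(j,b) via R2 from road(j,h), edge(h,b)
round 1: derive span(j,e) via R2 from road(j,f), edge(f,e)
round 1: derive span(j,j) via R2 from road(j,h), edge(h,j)
round 2: derive span(e,e) via R1 from span(e,a), road(a,e)
round 2: derive span(e,f) via R1 from span(e,a), road(a,f)
round 2: derive span(e,h) via R1 from span(e,a), road(a,h)
round 2: derive span(h,b) via R1 from span(h,e), road(e,b)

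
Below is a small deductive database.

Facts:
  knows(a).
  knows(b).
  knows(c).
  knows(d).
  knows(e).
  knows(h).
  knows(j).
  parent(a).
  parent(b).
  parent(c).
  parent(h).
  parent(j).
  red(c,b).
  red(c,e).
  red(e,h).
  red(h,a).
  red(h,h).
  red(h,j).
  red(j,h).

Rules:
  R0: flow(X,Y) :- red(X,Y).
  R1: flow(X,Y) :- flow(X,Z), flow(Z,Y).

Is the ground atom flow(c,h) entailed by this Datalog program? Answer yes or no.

yes

round 1: derive flow(c,b) via R0 from red(c,b)
round 1: derive flow(c,e) via R0 from red(c,e)
round 1: derive flow(e,h) via R0 from red(e,h)
round 1: derive flow(h,a) via R0 from red(h,a)
round 1: derive flow(h,h) via R0 from red(h,h)
round 1: derive flow(h,j) via R0 from red(h,j)
round 1: derive flow(j,h) via R0 from red(j,h)
round 2: derive flow(c,h) via R1 from flow(c,e), flow(e,h)
round 2: derive flow(e,a) via R1 from flow(e,h), flow(h,a)
round 2: derive flow(e,j) via R1 from flow(e,h), flow(h,j)
round 2: derive flow(j,a) via R1 from flow(j,h), flow(h,a)
round 2: derive flow(j,j) via R1 from flow(j,h), flow(h,j)
round 3: derive flow(c,a) via R1 from flow(c,e), flow(e,a)
round 3: derive flow(c,j) via R1 from flow(c,e), flow(e,j)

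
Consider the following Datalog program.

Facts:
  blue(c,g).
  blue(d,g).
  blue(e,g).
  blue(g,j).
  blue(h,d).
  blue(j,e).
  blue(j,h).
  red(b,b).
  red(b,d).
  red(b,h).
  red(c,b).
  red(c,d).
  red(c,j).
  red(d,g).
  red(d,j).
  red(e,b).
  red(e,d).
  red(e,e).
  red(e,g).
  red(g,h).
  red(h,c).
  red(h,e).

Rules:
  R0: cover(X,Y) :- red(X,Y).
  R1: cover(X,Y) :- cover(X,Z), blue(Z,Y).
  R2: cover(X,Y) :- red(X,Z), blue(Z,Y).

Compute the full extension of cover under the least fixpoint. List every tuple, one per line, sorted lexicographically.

round 1: derive cover(b,b) via R0 from red(b,b)
round 1: derive cover(b,d) via R0 from red(b,d)
round 1: derive cover(b,h) via R0 from red(b,h)
round 1: derive cover(c,b) via R0 from red(c,b)
round 1: derive cover(c,d) via R0 from red(c,d)
round 1: derive cover(c,j) via R0 from red(c,j)
round 1: derive cover(d,g) via R0 from red(d,g)
round 1: derive cover(d,j) via R0 from red(d,j)
round 1: derive cover(e,b) via R0 from red(e,b)
round 1: derive cover(e,d) via R0 from red(e,d)
round 1: derive cover(e,e) via R0 from red(e,e)
round 1: derive cover(e,g) via R0 from red(e,g)
round 1: derive cover(g,h) via R0 from red(g,h)
round 1: derive cover(h,c) via R0 from red(h,c)
round 1: derive cover(h,e) via R0 from red(h,e)
round 1: derive cover(b,g) via R2 from red(b,d), blue(d,g)
round 1: derive cover(c,e) via R2 from red(c,j), blue(j,e)
round 1: derive cover(c,g) via R2 from red(c,d), blue(d,g)
round 1: derive cover(c,h) via R2 from red(c,j), blue(j,h)
round 1: derive cover(d,e) via R2 from red(d,j), blue(j,e)
round 1: derive cover(d,h) via R2 from red(d,j), blue(j,h)
round 1: derive cover(e,j) via R2 from red(e,g), blue(g,j)
round 1: derive cover(g,d) via R2 from red(g,h), blue(h,d)
round 1: derive cover(h,g) via R2 from red(h,c), blue(c,g)
round 2: derive cover(b,j) via R1 from cover(b,g), blue(g,j)
round 2: derive cover(d,d) via R1 from cover(d,h), blue(h,d)
round 2: derive cover(e,h) via R1 from cover(e,j), blue(j,h)
round 2: derive cover(g,g) via R1 from cover(g,d), blue(d,g)
round 2: derive cover(h,j) via R1 from cover(h,g), blue(g,j)
round 3: derive cover(b,e) via R1 from cover(b,j), blue(j,e)
round 3: derive cover(g,j) via R1 from cover(g,g), blue(g,j)
round 3: derive cover(h,h) via R1 from cover(h,j), blue(j,h)
round 4: derive cover(g,e) via R1 from cover(g,j), blue(j,e)
round 4: derive cover(h,d) via R1 from cover(h,h), blue(h,d)

cover(b,b)
cover(b,d)
cover(b,e)
cover(b,g)
cover(b,h)
cover(b,j)
cover(c,b)
cover(c,d)
cover(c,e)
cover(c,g)
cover(c,h)
cover(c,j)
cover(d,d)
cover(d,e)
cover(d,g)
cover(d,h)
cover(d,j)
cover(e,b)
cover(e,d)
cover(e,e)
cover(e,g)
cover(e,h)
cover(e,j)
cover(g,d)
cover(g,e)
cover(g,g)
cover(g,h)
cover(g,j)
cover(h,c)
cover(h,d)
cover(h,e)
cover(h,g)
cover(h,h)
cover(h,j)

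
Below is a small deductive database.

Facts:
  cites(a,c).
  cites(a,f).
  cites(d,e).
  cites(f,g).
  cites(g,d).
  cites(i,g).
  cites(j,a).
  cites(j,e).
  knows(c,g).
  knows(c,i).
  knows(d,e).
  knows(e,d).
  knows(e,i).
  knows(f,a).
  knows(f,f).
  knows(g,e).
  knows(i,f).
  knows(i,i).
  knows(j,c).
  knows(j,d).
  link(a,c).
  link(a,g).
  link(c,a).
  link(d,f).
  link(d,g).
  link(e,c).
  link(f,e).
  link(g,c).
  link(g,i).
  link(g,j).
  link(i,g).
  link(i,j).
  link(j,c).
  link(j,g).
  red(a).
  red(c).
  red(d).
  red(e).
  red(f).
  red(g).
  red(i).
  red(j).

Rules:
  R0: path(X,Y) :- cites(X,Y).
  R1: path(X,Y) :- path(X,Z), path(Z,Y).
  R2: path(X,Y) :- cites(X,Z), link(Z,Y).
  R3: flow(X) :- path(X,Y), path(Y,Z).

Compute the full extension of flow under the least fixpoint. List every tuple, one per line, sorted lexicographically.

round 1: derive path(a,c) via R0 from cites(a,c)
round 1: derive path(a,f) via R0 from cites(a,f)
round 1: derive path(d,e) via R0 from cites(d,e)
round 1: derive path(f,g) via R0 from cites(f,g)
round 1: derive path(g,d) via R0 from cites(g,d)
round 1: derive path(i,g) via R0 from cites(i,g)
round 1: derive path(j,a) via R0 from cites(j,a)
round 1: derive path(j,e) via R0 from cites(j,e)
round 1: derive path(a,a) via R2 from cites(a,c), link(c,a)
round 1: derive path(a,e) via R2 from cites(a,f), link(f,e)
round 1: derive path(d,c) via R2 from cites(d,e), link(e,c)
round 1: derive path(f,c) via R2 from cites(f,g), link(g,c)
round 1: derive path(f,i) via R2 from cites(f,g), link(g,i)
round 1: derive path(f,j) via R2 from cites(f,g), link(g,j)
round 1: derive path(g,f) via R2 from cites(g,d), link(d,f)
round 1: derive path(g,g) via R2 from cites(g,d), link(d,g)
round 1: derive path(i,c) via R2 from cites(i,g), link(g,c)
round 1: derive path(i,i) via R2 from cites(i,g), link(g,i)
round 1: derive path(i,j) via R2 from cites(i,g), link(g,j)
round 1: derive path(j,c) via R2 from cites(j,a), link(a,c)
round 1: derive path(j,g) via R2 from cites(j,a), link(a,g)
round 2: derive path(a,g) via R1 from path(a,f), path(f,g)
round 2: derive path(a,i) via R1 from path(a,f), path(f,i)
round 2: derive path(a,j) via R1 from path(a,f), path(f,j)
round 2: derive path(f,a) via R1 from path(f,j), path(j,a)
round 2: derive path(f,d) via R1 from path(f,g), path(g,d)
round 2: derive path(f,e) via R1 from path(f,j), path(j,e)
round 2: derive path(f,f) via R1 from path(f,g), path(g,f)
round 2: derive path(g,c) via R1 from path(g,d), path(d,c)
round 2: derive path(g,e) via R1 from path(g,d), path(d,e)
round 2: derive path(g,i) via R1 from path(g,f), path(f,i)
round 2: derive path(g,j) via R1 from path(g,f), path(f,j)
round 2: derive path(i,a) via R1 from path(i,j), path(j,a)
round 2: derive path(i,d) via R1 from path(i,g), path(g,d)
round 2: derive path(i,e) via R1 from path(i,j), path(j,e)
round 2: derive path(i,f) via R1 from path(i,g), path(g,f)
round 2: derive path(j,d) via R1 from path(j,g), path(g,d)
round 2: derive path(j,f) via R1 from path(j,a), path(a,f)
round 2: derive flow(a) via R3 from path(a,a), path(a,a)
round 2: derive flow(f) via R3 from path(f,g), path(g,d)
round 2: derive flow(g) via R3 from path(g,d), path(d,c)
round 2: derive flow(i) via R3 from path(i,g), path(g,d)
round 2: derive flow(j) via R3 from path(j,a), path(a,a)
round 3: derive path(a,d) via R1 from path(a,f), path(f,d)
round 3: derive path(g,a) via R1 from path(g,f), path(f,a)
round 3: derive path(j,i) via R1 from path(j,a), path(a,i)
round 3: derive path(j,j) via R1 from path(j,a), path(a,j)

flow(a)
flow(f)
flow(g)
flow(i)
flow(j)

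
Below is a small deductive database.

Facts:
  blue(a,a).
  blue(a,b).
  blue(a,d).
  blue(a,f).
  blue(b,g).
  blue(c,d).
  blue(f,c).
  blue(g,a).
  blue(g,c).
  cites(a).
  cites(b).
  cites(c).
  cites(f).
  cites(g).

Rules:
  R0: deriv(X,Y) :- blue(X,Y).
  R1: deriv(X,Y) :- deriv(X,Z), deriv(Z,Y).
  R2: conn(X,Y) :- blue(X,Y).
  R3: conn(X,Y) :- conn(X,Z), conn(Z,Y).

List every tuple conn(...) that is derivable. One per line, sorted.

round 1: derive conn(a,a) via R2 from blue(a,a)
round 1: derive conn(a,b) via R2 from blue(a,b)
round 1: derive conn(a,d) via R2 from blue(a,d)
round 1: derive conn(a,f) via R2 from blue(a,f)
round 1: derive conn(b,g) via R2 from blue(b,g)
round 1: derive conn(c,d) via R2 from blue(c,d)
round 1: derive conn(f,c) via R2 from blue(f,c)
round 1: derive conn(g,a) via R2 from blue(g,a)
round 1: derive conn(g,c) via R2 from blue(g,c)
round 2: derive conn(a,c) via R3 from conn(a,f), conn(f,c)
round 2: derive conn(a,g) via R3 from conn(a,b), conn(b,g)
round 2: derive conn(b,a) via R3 from conn(b,g), conn(g,a)
round 2: derive conn(b,c) via R3 from conn(b,g), conn(g,c)
round 2: derive conn(f,d) via R3 from conn(f,c), conn(c,d)
round 2: derive conn(g,b) via R3 from conn(g,a), conn(a,b)
round 2: derive conn(g,d) via R3 from conn(g,a), conn(a,d)
round 2: derive conn(g,f) via R3 from conn(g,a), conn(a,f)
round 3: derive conn(b,b) via R3 from conn(b,a), conn(a,b)
round 3: derive conn(b,d) via R3 from conn(b,a), conn(a,d)
round 3: derive conn(b,f) via R3 from conn(b,a), conn(a,f)
round 3: derive conn(g,g) via R3 from conn(g,a), conn(a,g)

conn(a,a)
conn(a,b)
conn(a,c)
conn(a,d)
conn(a,f)
conn(a,g)
conn(b,a)
conn(b,b)
conn(b,c)
conn(b,d)
conn(b,f)
conn(b,g)
conn(c,d)
conn(f,c)
conn(f,d)
conn(g,a)
conn(g,b)
conn(g,c)
conn(g,d)
conn(g,f)
conn(g,g)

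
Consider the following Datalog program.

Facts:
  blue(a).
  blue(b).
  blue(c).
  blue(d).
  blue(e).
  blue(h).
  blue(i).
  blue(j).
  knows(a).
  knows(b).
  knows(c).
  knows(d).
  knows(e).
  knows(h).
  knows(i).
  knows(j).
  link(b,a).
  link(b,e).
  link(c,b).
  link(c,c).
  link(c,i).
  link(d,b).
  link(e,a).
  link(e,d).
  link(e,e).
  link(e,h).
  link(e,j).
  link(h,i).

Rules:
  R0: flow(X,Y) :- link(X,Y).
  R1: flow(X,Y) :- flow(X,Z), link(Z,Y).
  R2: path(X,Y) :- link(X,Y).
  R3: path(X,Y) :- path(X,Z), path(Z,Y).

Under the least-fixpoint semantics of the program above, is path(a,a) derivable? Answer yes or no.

no

round 1: derive path(b,a) via R2 from link(b,a)
round 1: derive path(b,e) via R2 from link(b,e)
round 1: derive path(c,b) via R2 from link(c,b)
round 1: derive path(c,c) via R2 from link(c,c)
round 1: derive path(c,i) via R2 from link(c,i)
round 1: derive path(d,b) via R2 from link(d,b)
round 1: derive path(e,a) via R2 from link(e,a)
round 1: derive path(e,d) via R2 from link(e,d)
round 1: derive path(e,e) via R2 from link(e,e)
round 1: derive path(e,h) via R2 from link(e,h)
round 1: derive path(e,j) via R2 from link(e,j)
round 1: derive path(h,i) via R2 from link(h,i)
round 2: derive path(b,d) via R3 from path(b,e), path(e,d)
round 2: derive path(b,h) via R3 from path(b,e), path(e,h)
round 2: derive path(b,j) via R3 from path(b,e), path(e,j)
round 2: derive path(c,a) via R3 from path(c,b), path(b,a)
round 2: derive path(c,e) via R3 from path(c,b), path(b,e)
round 2: derive path(d,a) via R3 from path(d,b), path(b,a)
round 2: derive path(d,e) via R3 from path(d,b), path(b,e)
round 2: derive path(e,b) via R3 from path(e,d), path(d,b)
round 2: derive path(e,i) via R3 from path(e,h), path(h,i)
round 3: derive path(b,b) via R3 from path(b,d), path(d,b)
round 3: derive path(b,i) via R3 from path(b,e), path(e,i)
round 3: derive path(c,d) via R3 from path(c,b), path(b,d)
round 3: derive path(c,h) via R3 from path(c,b), path(b,h)
round 3: derive path(c,j) via R3 from path(c,b), path(b,j)
round 3: derive path(d,d) via R3 from path(d,b), path(b,d)
round 3: derive path(d,h) via R3 from path(d,b), path(b,h)
round 3: derive path(d,i) via R3 from path(d,e), path(e,i)
round 3: derive path(d,j) via R3 from path(d,b), path(b,j)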